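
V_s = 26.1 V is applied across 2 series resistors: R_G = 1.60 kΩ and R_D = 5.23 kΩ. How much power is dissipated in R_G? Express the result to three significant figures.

ΣR = 6.830 kΩ → I = 26.1/6.830 = 3.821 mA.
V(R_G) = I·R = 6.114 V; P = V·I = 6.114 × 3.821 = 23.36 mW.

P ≈ 23.4 mW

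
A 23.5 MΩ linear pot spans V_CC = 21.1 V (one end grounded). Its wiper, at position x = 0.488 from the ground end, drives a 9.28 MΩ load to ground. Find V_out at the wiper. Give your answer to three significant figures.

V_out ≈ 6.31 V

Lower segment x·R_p = 11.47 MΩ; upper segment (1−x)·R_p = 12.03 MΩ.
R_L loads the lower segment: effective lower R = 5.129 MΩ.
Loaded-divider output: V_out = 21.1 × 0.2989 = 6.307 V.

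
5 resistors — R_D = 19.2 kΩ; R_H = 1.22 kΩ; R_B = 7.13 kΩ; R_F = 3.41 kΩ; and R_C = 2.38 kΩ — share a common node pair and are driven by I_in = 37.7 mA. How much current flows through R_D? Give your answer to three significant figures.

Total conductance ΣG = 1/19.2 + 1/1.22 + 1/7.13 + 1/3.41 + 1/2.38 = 1.725 (units of 1/kΩ).
Current divider: I(R_D) = I_in · G_k/ΣG = 37.7 × (0.05208/1.725) = 37.7 × 0.03019 = 1.138 mA.

I ≈ 1.14 mA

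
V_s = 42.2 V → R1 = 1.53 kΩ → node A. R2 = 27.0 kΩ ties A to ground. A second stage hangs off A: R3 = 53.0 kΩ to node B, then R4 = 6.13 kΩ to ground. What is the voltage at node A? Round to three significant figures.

Node A sees R2 in parallel with the series input of stage 2, R3 + R4 = 59.13 kΩ.
Effective lower resistance at A: R2 ‖ 59.13 = 18.54 kΩ.
V_A = 42.2 × 18.54/(1.53 + 18.54) = 38.98 V.

V_A ≈ 39.0 V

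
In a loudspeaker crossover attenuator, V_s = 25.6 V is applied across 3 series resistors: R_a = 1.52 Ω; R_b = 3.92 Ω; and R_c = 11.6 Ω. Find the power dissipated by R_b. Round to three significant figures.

ΣR = 17.04 Ω → I = 25.6/17.04 = 1.502 A.
P(R_b) = I²·R_b = (1.502)² × 3.92 = 8.848 W.

P ≈ 8.85 W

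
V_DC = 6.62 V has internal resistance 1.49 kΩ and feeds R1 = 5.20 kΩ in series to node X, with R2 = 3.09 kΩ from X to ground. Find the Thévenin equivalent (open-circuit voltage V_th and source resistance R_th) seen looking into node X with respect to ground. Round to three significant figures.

R1' = 1.49 + 5.20 = 6.690 kΩ (source resistance + R1).
With X open, the divider is unloaded: V_th = 6.62 × 3.09/9.780 = 2.092 V.
With V_DC suppressed (replaced by a short), R_th = R1' ‖ R2 = (6.690 × 3.09)/(6.690 + 3.09) = 2.114 kΩ.

V_th ≈ 2.09 V, R_th ≈ 2.11 kΩ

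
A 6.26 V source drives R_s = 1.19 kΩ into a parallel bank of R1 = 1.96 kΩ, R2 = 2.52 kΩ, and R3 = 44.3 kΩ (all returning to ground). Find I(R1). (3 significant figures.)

Parallel bank: R_p = 1/(1/1.96 + 1/2.52 + 1/44.3) = 1.076 kΩ.
V_A = 6.26 × 1.076/2.266 = 2.972 V.
Branch current I = V_A/R1 = 2.972/1.96 = 1.516 mA.
(Equivalently: I_total = 2.763 mA, then current-divider fraction G_k/ΣG = 0.5488.)

I ≈ 1.52 mA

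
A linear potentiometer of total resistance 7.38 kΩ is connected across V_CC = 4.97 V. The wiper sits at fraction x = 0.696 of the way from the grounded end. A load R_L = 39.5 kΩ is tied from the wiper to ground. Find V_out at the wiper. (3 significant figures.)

V_out ≈ 3.33 V

Split the track: R_lower = x·R_p = 5.136 kΩ, R_upper = (1−x)·R_p = 2.244 kΩ.
R_L loads the lower segment: effective lower R = 4.545 kΩ.
Loaded-divider output: V_out = 4.97 × 0.6695 = 3.328 V.
(Unloaded: V_out = x·V_CC = 3.46 V.)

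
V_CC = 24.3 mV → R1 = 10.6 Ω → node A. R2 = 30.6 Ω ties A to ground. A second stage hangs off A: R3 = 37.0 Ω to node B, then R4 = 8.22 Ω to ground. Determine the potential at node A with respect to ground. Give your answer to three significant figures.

V_A ≈ 15.4 mV

The second stage (R3 + R4 = 45.22 Ω) loads node A in parallel with R2.
R2 ‖ (R3+R4) = 18.25 Ω.
So V_A = 24.3 × 0.6326 = 15.37 mV.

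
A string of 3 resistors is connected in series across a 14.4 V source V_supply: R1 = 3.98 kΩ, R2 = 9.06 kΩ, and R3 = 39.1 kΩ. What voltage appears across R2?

Series total: ΣR = 3.98 + 9.06 + 39.1 = 52.14 kΩ.
V = V_supply · R/ΣR = 14.4 × 0.1738 = 2.502 V.

V ≈ 2.50 V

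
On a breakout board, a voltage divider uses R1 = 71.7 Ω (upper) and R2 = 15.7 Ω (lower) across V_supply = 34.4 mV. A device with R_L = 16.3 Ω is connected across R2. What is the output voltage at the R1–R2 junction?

R2 ‖ R_L = (15.7 × 16.3)/(15.7 + 16.3) = 7.997 Ω.
Now apply the divider: V_out = 34.4 × 0.1003 = 3.452 mV.
(Unloaded it would be 6.18 mV; the load pulls it down.)

V_out ≈ 3.45 mV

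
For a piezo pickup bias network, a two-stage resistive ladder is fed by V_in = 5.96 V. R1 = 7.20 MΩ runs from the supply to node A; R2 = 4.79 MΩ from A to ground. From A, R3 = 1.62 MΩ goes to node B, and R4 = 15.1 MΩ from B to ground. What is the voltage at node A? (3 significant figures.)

Looking into the second stage from A: R3 + R4 = 16.72 MΩ appears in parallel with R2.
Effective lower resistance at A: R2 ‖ 16.72 = 3.723 MΩ.
First divider: V_A = V_in · 3.723/(7.20 + 3.723) = 2.032 V.

V_A ≈ 2.03 V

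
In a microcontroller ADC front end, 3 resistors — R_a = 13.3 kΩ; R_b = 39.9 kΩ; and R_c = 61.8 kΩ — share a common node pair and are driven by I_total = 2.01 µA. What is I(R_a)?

I ≈ 1.30 µA

Total conductance ΣG = 1/13.3 + 1/39.9 + 1/61.8 = 0.1164 (units of 1/kΩ).
By the current-divider rule, I = I_total · G_k/ΣG = 2.01 × 0.6458 = 1.298 µA.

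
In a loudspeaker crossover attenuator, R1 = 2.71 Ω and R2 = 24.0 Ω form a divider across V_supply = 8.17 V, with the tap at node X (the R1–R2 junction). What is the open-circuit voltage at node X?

Open-circuit (no load on X): V_th = V_supply · R2/(R1 + R2) = 8.17 × 24.0/(2.710 + 24.0) = 7.341 V.

V_th ≈ 7.34 V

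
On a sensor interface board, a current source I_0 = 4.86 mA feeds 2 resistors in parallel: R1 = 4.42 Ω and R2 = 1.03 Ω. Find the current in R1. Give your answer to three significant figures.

With just two branches, the current splits inversely with resistance.
I(R1) = 4.86 × 1.03/(4.42 + 1.03) = 4.86 × 0.1890 = 0.9185 mA.

I ≈ 0.918 mA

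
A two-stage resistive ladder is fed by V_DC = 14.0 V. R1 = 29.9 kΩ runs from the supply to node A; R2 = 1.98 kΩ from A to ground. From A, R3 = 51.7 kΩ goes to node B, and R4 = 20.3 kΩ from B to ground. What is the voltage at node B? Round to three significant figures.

The second stage (R3 + R4 = 72.00 kΩ) loads node A in parallel with R2.
Effective lower resistance at A: R2 ‖ 72.00 = 1.927 kΩ.
V_A = 14.0 × 1.927/(29.9 + 1.927) = 0.8476 V.
Then the unloaded second divider: V_B = V_A × R4/(R3+R4) = 0.8476 × 0.2819 = 0.2390 V.

V_B ≈ 0.239 V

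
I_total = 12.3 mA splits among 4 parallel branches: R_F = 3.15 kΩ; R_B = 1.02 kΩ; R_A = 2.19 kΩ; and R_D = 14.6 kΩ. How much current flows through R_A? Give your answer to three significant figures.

I ≈ 3.08 mA

Total conductance ΣG = 1/3.15 + 1/1.02 + 1/2.19 + 1/14.6 = 1.823 (units of 1/kΩ).
By the current-divider rule, I = I_total · G_k/ΣG = 12.3 × 0.2505 = 3.081 mA.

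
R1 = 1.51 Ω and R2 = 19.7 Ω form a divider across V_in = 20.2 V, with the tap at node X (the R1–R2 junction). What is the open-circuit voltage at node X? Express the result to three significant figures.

Open-circuit (no load on X): V_th = V_in · R2/(R1 + R2) = 20.2 × 19.7/(1.510 + 19.7) = 18.76 V.

V_th ≈ 18.8 V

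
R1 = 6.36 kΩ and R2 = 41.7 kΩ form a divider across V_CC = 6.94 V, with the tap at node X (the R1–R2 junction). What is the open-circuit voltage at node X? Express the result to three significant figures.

Open-circuit (no load on X): V_th = V_CC · R2/(R1 + R2) = 6.94 × 41.7/(6.360 + 41.7) = 6.022 V.

V_th ≈ 6.02 V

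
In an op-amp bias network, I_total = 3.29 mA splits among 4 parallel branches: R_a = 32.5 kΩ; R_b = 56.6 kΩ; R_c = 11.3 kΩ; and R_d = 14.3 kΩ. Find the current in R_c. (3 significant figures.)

Total conductance ΣG = 1/32.5 + 1/56.6 + 1/11.3 + 1/14.3 = 0.2069 (units of 1/kΩ).
R_c takes the fraction G_k/ΣG = 0.08850/0.2069 = 0.4278, so I = 3.29 × 0.4278 = 1.407 mA.

I ≈ 1.41 mA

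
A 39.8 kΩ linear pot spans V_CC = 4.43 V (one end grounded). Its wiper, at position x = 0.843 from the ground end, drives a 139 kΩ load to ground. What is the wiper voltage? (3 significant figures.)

V_out ≈ 3.60 V

Lower segment x·R_p = 33.55 kΩ; upper segment (1−x)·R_p = 6.249 kΩ.
(x·R_p) ‖ R_L = 27.03 kΩ.
V_out = 4.43 × 27.03/(6.249 + 27.03) = 3.598 V.
(Unloaded: V_out = x·V_CC = 3.73 V.)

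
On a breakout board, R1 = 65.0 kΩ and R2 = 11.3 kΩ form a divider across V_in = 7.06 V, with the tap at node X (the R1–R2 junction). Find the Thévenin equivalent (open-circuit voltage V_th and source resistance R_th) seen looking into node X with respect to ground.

With X open, the divider is unloaded: V_th = 7.06 × 11.3/76.30 = 1.046 V.
Zeroing V_in shorts the top of R1 to ground, so R_th = R1 ‖ R2 = 9.626 kΩ.

V_th ≈ 1.05 V, R_th ≈ 9.63 kΩ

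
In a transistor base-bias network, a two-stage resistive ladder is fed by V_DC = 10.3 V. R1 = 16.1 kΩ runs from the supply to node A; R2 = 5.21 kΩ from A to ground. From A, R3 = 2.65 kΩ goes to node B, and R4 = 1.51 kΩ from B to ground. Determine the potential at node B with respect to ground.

Node A sees R2 in parallel with the series input of stage 2, R3 + R4 = 4.160 kΩ.
R2 ‖ (R3+R4) = 2.313 kΩ.
So V_A = 10.3 × 0.1256 = 1.294 V.
Then the unloaded second divider: V_B = V_A × R4/(R3+R4) = 1.294 × 0.3630 = 0.4697 V.

V_B ≈ 0.470 V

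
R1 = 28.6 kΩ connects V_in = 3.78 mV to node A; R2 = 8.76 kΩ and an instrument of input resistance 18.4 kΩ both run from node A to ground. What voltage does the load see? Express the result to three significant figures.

V_out ≈ 0.650 mV

R2 ‖ R_L = (8.76 × 18.4)/(8.76 + 18.4) = 5.935 kΩ.
Now apply the divider: V_out = 3.78 × 0.1718 = 0.6496 mV.
(Unloaded it would be 0.886 mV; the load pulls it down.)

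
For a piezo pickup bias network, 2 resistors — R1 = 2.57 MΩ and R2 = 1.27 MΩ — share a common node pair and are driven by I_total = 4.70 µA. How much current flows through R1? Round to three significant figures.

I ≈ 1.55 µA

Two-branch current divider: I_k = I_total · R_other/(R_1 + R_2).
So I = 4.70 × 1.27/3.840 = 1.554 µA.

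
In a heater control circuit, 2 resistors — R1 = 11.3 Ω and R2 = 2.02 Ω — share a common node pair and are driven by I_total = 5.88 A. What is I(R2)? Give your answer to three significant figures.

For two parallel branches, I_k = I_total · (other R)/(sum of R).
So I = 5.88 × 11.3/13.32 = 4.988 A.

I ≈ 4.99 A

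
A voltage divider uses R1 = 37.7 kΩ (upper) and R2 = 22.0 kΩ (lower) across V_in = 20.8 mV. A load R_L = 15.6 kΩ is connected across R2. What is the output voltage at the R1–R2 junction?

V_out ≈ 4.05 mV

First combine the lower leg with the load: R2 ‖ R_L = 9.128 kΩ.
Then V_out = V_in · R2'/(R1 + R2') = 20.8 × 9.128/46.83 = 4.054 mV.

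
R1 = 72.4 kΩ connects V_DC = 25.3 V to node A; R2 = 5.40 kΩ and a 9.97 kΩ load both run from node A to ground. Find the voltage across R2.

R2 ‖ R_L = (5.40 × 9.97)/(5.40 + 9.97) = 3.503 kΩ.
Voltage divider with the loaded lower leg: V_out = 25.3 × 3.503/(72.4 + 3.503) = 25.3 × 0.04615 = 1.168 V.

V_out ≈ 1.17 V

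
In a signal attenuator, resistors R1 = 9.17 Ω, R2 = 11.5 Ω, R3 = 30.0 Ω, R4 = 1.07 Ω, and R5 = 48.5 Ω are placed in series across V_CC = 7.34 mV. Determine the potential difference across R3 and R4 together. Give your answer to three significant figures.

V ≈ 2.28 mV

Total series resistance ΣR = 9.17 + 11.5 + 30.0 + 1.07 + 48.5 = 100.2 Ω.
R_{R3..R4} = 30.0 + 1.07 = 31.07 Ω.
V = V_CC · R/ΣR = 7.34 × 0.3100 = 2.275 mV.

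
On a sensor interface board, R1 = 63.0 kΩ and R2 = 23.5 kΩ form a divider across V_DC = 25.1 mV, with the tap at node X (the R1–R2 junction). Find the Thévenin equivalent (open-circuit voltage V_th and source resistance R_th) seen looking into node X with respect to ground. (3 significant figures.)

Open-circuit (no load on X): V_th = V_DC · R2/(R1 + R2) = 25.1 × 23.5/(63.00 + 23.5) = 6.819 mV.
Looking into X with the source shorted: R_th = R1·R2/(R1+R2) = 63.00 × 23.5/86.50 = 17.12 kΩ.

V_th ≈ 6.82 mV, R_th ≈ 17.1 kΩ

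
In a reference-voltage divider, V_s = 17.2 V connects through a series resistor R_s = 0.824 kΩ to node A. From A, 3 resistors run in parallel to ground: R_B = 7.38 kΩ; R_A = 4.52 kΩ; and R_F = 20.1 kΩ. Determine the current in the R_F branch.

Equivalent of the parallel group: R_p = 2.460 kΩ.
V_A = 17.2 × 2.460/3.284 = 12.88 V.
Branch current I = V_A/R_F = 12.88/20.1 = 0.6410 mA.
(Equivalently: I_total = 5.237 mA, then current-divider fraction G_k/ΣG = 0.1224.)

I ≈ 0.641 mA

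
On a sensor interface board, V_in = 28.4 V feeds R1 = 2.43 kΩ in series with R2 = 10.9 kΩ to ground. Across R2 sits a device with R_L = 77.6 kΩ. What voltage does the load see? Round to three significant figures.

The load sits in parallel with R2, giving an effective lower resistance R2' = R2·R_L/(R2+R_L) = 9.558 kΩ.
Now apply the divider: V_out = 28.4 × 0.7973 = 22.64 V.
(Unloaded it would be 23.2 V; the load pulls it down.)

V_out ≈ 22.6 V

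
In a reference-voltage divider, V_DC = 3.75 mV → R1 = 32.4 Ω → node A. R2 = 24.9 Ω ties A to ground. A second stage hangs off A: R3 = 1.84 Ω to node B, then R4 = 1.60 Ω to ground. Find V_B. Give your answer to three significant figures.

V_B ≈ 0.149 mV

Node A sees R2 in parallel with the series input of stage 2, R3 + R4 = 3.440 Ω.
R2 ‖ (R3+R4) = 3.022 Ω.
So V_A = 3.75 × 0.08533 = 0.3200 mV.
Stage 2 is unloaded, so V_B = V_A · R4/(R3+R4) = 0.3200 × 1.60/3.440 = 0.1488 mV.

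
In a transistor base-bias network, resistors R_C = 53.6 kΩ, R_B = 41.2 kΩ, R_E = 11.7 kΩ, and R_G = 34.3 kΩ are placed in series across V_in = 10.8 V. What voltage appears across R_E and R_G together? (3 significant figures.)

V ≈ 3.53 V

Total series resistance ΣR = 53.6 + 41.2 + 11.7 + 34.3 = 140.8 kΩ.
R_{R_E..R_G} = 11.7 + 34.3 = 46.00 kΩ.
V = V_in · R/ΣR = 10.8 × 0.3267 = 3.528 V.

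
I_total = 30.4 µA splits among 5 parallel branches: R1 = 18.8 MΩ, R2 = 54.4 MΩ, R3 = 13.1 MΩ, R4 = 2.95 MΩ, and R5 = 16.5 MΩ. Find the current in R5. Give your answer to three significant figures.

I ≈ 3.37 µA

Total conductance ΣG = 1/18.8 + 1/54.4 + 1/13.1 + 1/2.95 + 1/16.5 = 0.5475 (units of 1/MΩ).
R5 takes the fraction G_k/ΣG = 0.06061/0.5475 = 0.1107, so I = 30.4 × 0.1107 = 3.365 µA.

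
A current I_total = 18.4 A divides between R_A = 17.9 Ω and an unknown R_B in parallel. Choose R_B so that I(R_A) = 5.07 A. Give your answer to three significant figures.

In a two-way split, I_A/I_total = R_B/(R_A + R_B).
With f = 0.2755, R_B = R_A · f/(1−f) = 17.9 × 0.3803 = 6.808 Ω.

R_B ≈ 6.81 Ω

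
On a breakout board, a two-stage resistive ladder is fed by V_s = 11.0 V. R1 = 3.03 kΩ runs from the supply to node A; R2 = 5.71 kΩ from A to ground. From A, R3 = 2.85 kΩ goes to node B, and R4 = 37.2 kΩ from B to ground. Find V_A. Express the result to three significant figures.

The second stage (R3 + R4 = 40.05 kΩ) loads node A in parallel with R2.
Effective lower resistance at A: R2 ‖ 40.05 = 4.997 kΩ.
V_A = 11.0 × 4.997/(3.03 + 4.997) = 6.848 V.

V_A ≈ 6.85 V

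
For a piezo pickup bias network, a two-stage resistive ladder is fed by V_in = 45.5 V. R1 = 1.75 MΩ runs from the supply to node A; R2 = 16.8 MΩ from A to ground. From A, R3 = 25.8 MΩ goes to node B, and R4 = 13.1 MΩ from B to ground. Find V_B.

Looking into the second stage from A: R3 + R4 = 38.90 MΩ appears in parallel with R2.
R2 ‖ (R3+R4) = 11.73 MΩ.
So V_A = 45.5 × 0.8702 = 39.59 V.
Then the unloaded second divider: V_B = V_A × R4/(R3+R4) = 39.59 × 0.3368 = 13.33 V.

V_B ≈ 13.3 V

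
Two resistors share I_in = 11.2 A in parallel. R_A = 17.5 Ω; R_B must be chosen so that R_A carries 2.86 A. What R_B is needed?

R_B ≈ 6.00 Ω

The fraction through R_A equals R_B/(R_A+R_B).
2.86/11.2 = R_B/(R_A + R_B) → R_B = R_A · (0.2554)/(1 − 0.2554) = 17.5 × 0.3429 = 6.001 Ω.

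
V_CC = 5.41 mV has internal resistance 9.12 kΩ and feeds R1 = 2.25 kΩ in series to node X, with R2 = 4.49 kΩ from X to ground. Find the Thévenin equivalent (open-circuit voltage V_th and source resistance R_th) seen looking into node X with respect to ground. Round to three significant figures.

R1' = 9.12 + 2.25 = 11.37 kΩ (source resistance + R1).
Open-circuit (no load on X): V_th = V_CC · R2/(R1' + R2) = 5.41 × 4.49/(11.37 + 4.49) = 1.532 mV.
Zeroing V_CC shorts the top of R1' to ground, so R_th = R1' ‖ R2 = 3.219 kΩ.

V_th ≈ 1.53 mV, R_th ≈ 3.22 kΩ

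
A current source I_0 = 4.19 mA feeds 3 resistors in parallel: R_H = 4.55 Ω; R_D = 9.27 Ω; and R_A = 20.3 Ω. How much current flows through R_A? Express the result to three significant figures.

Total conductance ΣG = 1/4.55 + 1/9.27 + 1/20.3 = 0.3769 (units of 1/Ω).
R_A takes the fraction G_k/ΣG = 0.04926/0.3769 = 0.1307, so I = 4.19 × 0.1307 = 0.5476 mA.

I ≈ 0.548 mA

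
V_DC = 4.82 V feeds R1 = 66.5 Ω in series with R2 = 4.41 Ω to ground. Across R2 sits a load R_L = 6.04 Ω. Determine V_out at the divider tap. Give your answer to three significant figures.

The load sits in parallel with R2, giving an effective lower resistance R2' = R2·R_L/(R2+R_L) = 2.549 Ω.
Then V_out = V_DC · R2'/(R1 + R2') = 4.82 × 2.549/69.05 = 0.1779 V.
(Unloaded it would be 0.300 V; the load pulls it down.)

V_out ≈ 0.178 V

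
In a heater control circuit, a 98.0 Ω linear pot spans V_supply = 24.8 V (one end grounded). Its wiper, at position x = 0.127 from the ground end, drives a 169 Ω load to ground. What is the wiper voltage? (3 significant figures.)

Split the track: R_lower = x·R_p = 12.45 Ω, R_upper = (1−x)·R_p = 85.55 Ω.
R_L loads the lower segment: effective lower R = 11.59 Ω.
Then V_out = V_supply · 11.59/(85.55 + 11.59) = 2.959 V.

V_out ≈ 2.96 V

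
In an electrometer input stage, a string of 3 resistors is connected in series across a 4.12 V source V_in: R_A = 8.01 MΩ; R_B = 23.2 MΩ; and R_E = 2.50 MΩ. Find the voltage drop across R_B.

V ≈ 2.84 V

Series total: ΣR = 8.01 + 23.2 + 2.50 = 33.71 MΩ.
V = V_in · R/ΣR = 4.12 × 0.6882 = 2.835 V.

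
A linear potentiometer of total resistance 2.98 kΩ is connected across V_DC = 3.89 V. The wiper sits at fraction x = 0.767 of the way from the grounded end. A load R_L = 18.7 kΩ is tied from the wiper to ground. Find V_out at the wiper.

The pot divides into 0.6943 kΩ above the wiper and 2.286 kΩ below.
(x·R_p) ‖ R_L = 2.037 kΩ.
V_out = 3.89 × 2.037/(0.6943 + 2.037) = 2.901 V.

V_out ≈ 2.90 V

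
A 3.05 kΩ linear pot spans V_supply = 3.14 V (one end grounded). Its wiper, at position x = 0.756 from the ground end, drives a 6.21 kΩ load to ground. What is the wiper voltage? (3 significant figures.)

Lower segment x·R_p = 2.306 kΩ; upper segment (1−x)·R_p = 0.7442 kΩ.
(x·R_p) ‖ R_L = 1.681 kΩ.
Loaded-divider output: V_out = 3.14 × 0.6932 = 2.177 V.

V_out ≈ 2.18 V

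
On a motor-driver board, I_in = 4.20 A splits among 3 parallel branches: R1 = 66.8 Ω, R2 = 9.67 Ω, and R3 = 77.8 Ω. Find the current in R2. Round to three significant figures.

I ≈ 3.31 A

ΣG = 1/66.8 + 1/9.67 + 1/77.8 = 0.1312.
Current divider: I(R2) = I_in · G_k/ΣG = 4.20 × (0.1034/0.1312) = 4.20 × 0.7880 = 3.310 A.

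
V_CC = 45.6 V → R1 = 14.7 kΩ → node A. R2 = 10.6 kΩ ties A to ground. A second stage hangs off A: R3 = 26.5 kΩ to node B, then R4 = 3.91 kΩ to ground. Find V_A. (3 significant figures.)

Looking into the second stage from A: R3 + R4 = 30.41 kΩ appears in parallel with R2.
Effective lower resistance at A: R2 ‖ 30.41 = 7.860 kΩ.
So V_A = 45.6 × 0.3484 = 15.89 V.

V_A ≈ 15.9 V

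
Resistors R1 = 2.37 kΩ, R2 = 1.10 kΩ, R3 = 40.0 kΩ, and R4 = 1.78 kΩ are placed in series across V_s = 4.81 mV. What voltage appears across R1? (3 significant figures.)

ΣR = 2.37 + 1.10 + 40.0 + 1.78 = 45.25 kΩ.
Voltage divider: V = V_s · (2.370 / 45.25) = 4.81 × 0.05238 = 0.2519 mV.

V ≈ 0.252 mV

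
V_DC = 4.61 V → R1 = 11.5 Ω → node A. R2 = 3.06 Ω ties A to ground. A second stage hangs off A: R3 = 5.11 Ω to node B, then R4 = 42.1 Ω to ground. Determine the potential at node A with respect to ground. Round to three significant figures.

Looking into the second stage from A: R3 + R4 = 47.21 Ω appears in parallel with R2.
R2 ‖ (R3+R4) = 2.874 Ω.
V_A = 4.61 × 2.874/(11.5 + 2.874) = 0.9217 V.

V_A ≈ 0.922 V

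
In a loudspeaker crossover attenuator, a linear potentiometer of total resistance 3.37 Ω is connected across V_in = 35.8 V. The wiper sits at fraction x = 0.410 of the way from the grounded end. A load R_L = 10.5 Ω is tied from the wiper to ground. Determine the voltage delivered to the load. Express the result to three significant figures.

V_out ≈ 13.6 V

Lower segment x·R_p = 1.382 Ω; upper segment (1−x)·R_p = 1.988 Ω.
Lower segment in parallel with the load: 1.382 ‖ 10.5 = 1.221 Ω.
Loaded-divider output: V_out = 35.8 × 0.3805 = 13.62 V.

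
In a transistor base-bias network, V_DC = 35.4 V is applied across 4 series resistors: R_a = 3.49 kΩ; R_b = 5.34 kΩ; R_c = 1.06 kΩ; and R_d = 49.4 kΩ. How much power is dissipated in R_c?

The common current is I = 35.4/59.29 = 0.5971 mA.
P(R_c) = I²·R_c = (0.5971)² × 1.06 = 0.3779 mW.

P ≈ 0.378 mW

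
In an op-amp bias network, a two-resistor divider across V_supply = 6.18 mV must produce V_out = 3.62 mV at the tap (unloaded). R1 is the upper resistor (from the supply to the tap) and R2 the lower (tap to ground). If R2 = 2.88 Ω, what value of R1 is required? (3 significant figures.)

The divider ratio is R2/(R1+R2) = 3.62/6.18 = 0.5858.
Rearranging, R1 = R2·(1−k)/k = 2.88 × 0.7072 = 2.037 Ω.

R1 ≈ 2.04 Ω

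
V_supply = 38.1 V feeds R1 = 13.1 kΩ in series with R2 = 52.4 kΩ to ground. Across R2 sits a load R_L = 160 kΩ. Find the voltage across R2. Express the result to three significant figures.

V_out ≈ 28.6 V

R2 ‖ R_L = (52.4 × 160)/(52.4 + 160) = 39.47 kΩ.
Voltage divider with the loaded lower leg: V_out = 38.1 × 39.47/(13.1 + 39.47) = 38.1 × 0.7508 = 28.61 V.
(Unloaded it would be 30.5 V; the load pulls it down.)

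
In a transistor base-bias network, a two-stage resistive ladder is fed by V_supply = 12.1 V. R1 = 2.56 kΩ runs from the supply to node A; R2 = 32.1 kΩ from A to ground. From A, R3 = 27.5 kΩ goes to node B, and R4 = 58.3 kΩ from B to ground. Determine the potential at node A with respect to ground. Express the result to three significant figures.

The second stage (R3 + R4 = 85.80 kΩ) loads node A in parallel with R2.
R2 ‖ (R3+R4) = 23.36 kΩ.
First divider: V_A = V_supply · 23.36/(2.56 + 23.36) = 10.90 V.

V_A ≈ 10.9 V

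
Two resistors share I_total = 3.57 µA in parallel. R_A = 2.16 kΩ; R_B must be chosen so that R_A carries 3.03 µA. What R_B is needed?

R_B ≈ 12.1 kΩ

Two-branch current divider: I_A = I_total · R_B/(R_A + R_B).
With f = 0.8487, R_B = R_A · f/(1−f) = 2.16 × 5.611 = 12.12 kΩ.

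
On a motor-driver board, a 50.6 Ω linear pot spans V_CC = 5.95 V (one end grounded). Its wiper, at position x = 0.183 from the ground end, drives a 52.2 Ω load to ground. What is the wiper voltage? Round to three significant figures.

V_out ≈ 0.951 V

Split the track: R_lower = x·R_p = 9.260 Ω, R_upper = (1−x)·R_p = 41.34 Ω.
R_L loads the lower segment: effective lower R = 7.865 Ω.
Loaded-divider output: V_out = 5.95 × 0.1598 = 0.9510 V.
(Unloaded: V_out = x·V_CC = 1.09 V.)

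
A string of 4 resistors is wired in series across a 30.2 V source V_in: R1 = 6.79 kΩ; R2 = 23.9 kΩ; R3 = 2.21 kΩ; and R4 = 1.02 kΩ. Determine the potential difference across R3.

Series total: ΣR = 6.79 + 23.9 + 2.21 + 1.02 = 33.92 kΩ.
Voltage divider: V = V_in · (2.210 / 33.92) = 30.2 × 0.06515 = 1.968 V.

V ≈ 1.97 V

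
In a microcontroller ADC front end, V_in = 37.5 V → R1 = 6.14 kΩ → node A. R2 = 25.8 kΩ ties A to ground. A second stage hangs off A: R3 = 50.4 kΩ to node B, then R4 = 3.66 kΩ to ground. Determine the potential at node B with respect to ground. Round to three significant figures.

V_B ≈ 1.88 V

Node A sees R2 in parallel with the series input of stage 2, R3 + R4 = 54.06 kΩ.
R2 ‖ (R3+R4) = 17.46 kΩ.
First divider: V_A = V_in · 17.46/(6.14 + 17.46) = 27.75 V.
V_B = V_A × 0.06770 = 1.878 V.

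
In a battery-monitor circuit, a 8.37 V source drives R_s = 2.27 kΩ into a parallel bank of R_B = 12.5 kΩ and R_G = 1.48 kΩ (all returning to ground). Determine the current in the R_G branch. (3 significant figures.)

I ≈ 2.08 mA

Combine the parallel branches: R_p = (1/12.5 + 1/1.48)⁻¹ = 1.323 kΩ.
Node voltage V_A = V_DC · R_p/(R_s + R_p) = 8.37 × 0.3683 = 3.082 V.
Branch current I = V_A/R_G = 3.082/1.48 = 2.083 mA.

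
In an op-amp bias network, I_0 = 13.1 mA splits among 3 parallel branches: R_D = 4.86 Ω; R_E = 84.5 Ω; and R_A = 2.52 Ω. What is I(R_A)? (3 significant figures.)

Total conductance ΣG = 1/4.86 + 1/84.5 + 1/2.52 = 0.6144 (units of 1/Ω).
Current divider: I(R_A) = I_0 · G_k/ΣG = 13.1 × (0.3968/0.6144) = 13.1 × 0.6459 = 8.461 mA.

I ≈ 8.46 mA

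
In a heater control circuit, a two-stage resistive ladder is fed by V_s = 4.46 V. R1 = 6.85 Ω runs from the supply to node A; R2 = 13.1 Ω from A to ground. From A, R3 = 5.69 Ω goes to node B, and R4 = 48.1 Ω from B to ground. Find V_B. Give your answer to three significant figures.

V_B ≈ 2.42 V

The second stage (R3 + R4 = 53.79 Ω) loads node A in parallel with R2.
Effective lower resistance at A: R2 ‖ 53.79 = 10.53 Ω.
V_A = 4.46 × 10.53/(6.85 + 10.53) = 2.703 V.
Then the unloaded second divider: V_B = V_A × R4/(R3+R4) = 2.703 × 0.8942 = 2.417 V.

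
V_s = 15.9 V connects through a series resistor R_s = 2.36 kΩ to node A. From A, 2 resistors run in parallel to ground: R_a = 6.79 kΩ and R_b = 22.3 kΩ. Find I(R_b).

Equivalent of the parallel group: R_p = 5.205 kΩ.
Node voltage V_A = V_s · R_p/(R_s + R_p) = 15.9 × 0.6880 = 10.94 V.
I(R_b) = V_A / R_b = 10.94/22.3 = 0.4906 mA.
(Check via current divider: I_total = 2.102 mA; share G_k/ΣG = 0.2334 → same result.)

I ≈ 0.491 mA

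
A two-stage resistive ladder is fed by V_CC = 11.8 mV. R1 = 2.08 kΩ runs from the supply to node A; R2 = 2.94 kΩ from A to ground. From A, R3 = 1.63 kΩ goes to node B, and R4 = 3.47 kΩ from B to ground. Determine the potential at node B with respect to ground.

V_B ≈ 3.80 mV

The second stage (R3 + R4 = 5.100 kΩ) loads node A in parallel with R2.
Effective lower resistance at A: R2 ‖ 5.100 = 1.865 kΩ.
First divider: V_A = V_CC · 1.865/(2.08 + 1.865) = 5.578 mV.
Then the unloaded second divider: V_B = V_A × R4/(R3+R4) = 5.578 × 0.6804 = 3.795 mV.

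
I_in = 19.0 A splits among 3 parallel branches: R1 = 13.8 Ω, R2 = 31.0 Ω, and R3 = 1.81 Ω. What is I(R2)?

ΣG = 1/13.8 + 1/31.0 + 1/1.81 = 0.6572.
Current divider: I(R2) = I_in · G_k/ΣG = 19.0 × (0.03226/0.6572) = 19.0 × 0.04908 = 0.9326 A.

I ≈ 0.933 A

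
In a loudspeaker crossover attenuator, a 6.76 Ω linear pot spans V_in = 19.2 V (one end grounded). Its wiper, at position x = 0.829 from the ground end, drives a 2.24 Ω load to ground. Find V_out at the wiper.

Lower segment x·R_p = 5.604 Ω; upper segment (1−x)·R_p = 1.156 Ω.
(x·R_p) ‖ R_L = 1.600 Ω.
Then V_out = V_in · 1.600/(1.156 + 1.600) = 11.15 V.

V_out ≈ 11.1 V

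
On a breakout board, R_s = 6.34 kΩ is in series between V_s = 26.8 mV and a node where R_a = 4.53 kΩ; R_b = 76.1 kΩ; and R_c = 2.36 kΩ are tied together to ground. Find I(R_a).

I ≈ 1.14 µA

Combine the parallel branches: R_p = (1/4.53 + 1/76.1 + 1/2.36)⁻¹ = 1.521 kΩ.
V_A by voltage divider: V_A = 26.8 × 1.521/(6.34 + 1.521) = 5.184 mV.
I(R_a) = V_A / R_a = 5.184/4.53 = 1.144 µA.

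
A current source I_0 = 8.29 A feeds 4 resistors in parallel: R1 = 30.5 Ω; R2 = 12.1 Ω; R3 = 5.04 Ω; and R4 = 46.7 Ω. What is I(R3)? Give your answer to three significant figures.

Conductances: ΣG = 1/30.5 + 1/12.1 + 1/5.04 + 1/46.7 = 0.3353 (1/Ω).
R3 takes the fraction G_k/ΣG = 0.1984/0.3353 = 0.5918, so I = 8.29 × 0.5918 = 4.906 A.

I ≈ 4.91 A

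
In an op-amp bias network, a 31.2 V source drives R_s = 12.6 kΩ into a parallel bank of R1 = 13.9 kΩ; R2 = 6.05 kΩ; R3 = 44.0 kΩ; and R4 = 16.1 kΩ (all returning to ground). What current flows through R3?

I ≈ 0.140 mA

Combine the parallel branches: R_p = (1/13.9 + 1/6.05 + 1/44.0 + 1/16.1)⁻¹ = 3.105 kΩ.
Node voltage V_A = V_DC · R_p/(R_s + R_p) = 31.2 × 0.1977 = 6.168 V.
Branch current I = V_A/R3 = 6.168/44.0 = 0.1402 mA.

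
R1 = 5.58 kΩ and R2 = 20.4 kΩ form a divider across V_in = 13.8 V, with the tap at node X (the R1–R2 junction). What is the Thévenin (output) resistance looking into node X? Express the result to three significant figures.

With V_in suppressed (replaced by a short), R_th = R1 ‖ R2 = (5.580 × 20.4)/(5.580 + 20.4) = 4.382 kΩ.

R_th ≈ 4.38 kΩ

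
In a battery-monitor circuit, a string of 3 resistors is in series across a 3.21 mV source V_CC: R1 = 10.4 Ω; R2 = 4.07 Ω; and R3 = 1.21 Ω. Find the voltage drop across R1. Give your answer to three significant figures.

Total series resistance ΣR = 10.4 + 4.07 + 1.21 = 15.68 Ω.
Voltage divider: V = V_CC · (10.40 / 15.68) = 3.21 × 0.6633 = 2.129 mV.

V ≈ 2.13 mV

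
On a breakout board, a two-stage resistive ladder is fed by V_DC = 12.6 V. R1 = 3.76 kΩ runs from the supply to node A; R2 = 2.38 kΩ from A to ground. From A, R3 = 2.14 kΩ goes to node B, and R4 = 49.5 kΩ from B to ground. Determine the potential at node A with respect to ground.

V_A ≈ 4.75 V

The second stage (R3 + R4 = 51.64 kΩ) loads node A in parallel with R2.
Effective lower resistance at A: R2 ‖ 51.64 = 2.275 kΩ.
First divider: V_A = V_DC · 2.275/(3.76 + 2.275) = 4.750 V.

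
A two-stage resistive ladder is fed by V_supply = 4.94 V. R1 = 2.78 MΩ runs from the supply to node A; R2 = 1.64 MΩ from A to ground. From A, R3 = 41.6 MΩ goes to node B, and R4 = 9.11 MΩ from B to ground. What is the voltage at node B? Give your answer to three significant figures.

Looking into the second stage from A: R3 + R4 = 50.71 MΩ appears in parallel with R2.
Effective lower resistance at A: R2 ‖ 50.71 = 1.589 MΩ.
First divider: V_A = V_supply · 1.589/(2.78 + 1.589) = 1.796 V.
Stage 2 is unloaded, so V_B = V_A · R4/(R3+R4) = 1.796 × 9.11/50.71 = 0.3227 V.

V_B ≈ 0.323 V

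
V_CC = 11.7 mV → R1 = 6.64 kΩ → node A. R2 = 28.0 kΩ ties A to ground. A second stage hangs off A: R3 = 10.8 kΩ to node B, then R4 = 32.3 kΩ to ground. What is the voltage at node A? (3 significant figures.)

The second stage (R3 + R4 = 43.10 kΩ) loads node A in parallel with R2.
R2 ‖ (R3+R4) = 16.97 kΩ.
First divider: V_A = V_CC · 16.97/(6.64 + 16.97) = 8.410 mV.

V_A ≈ 8.41 mV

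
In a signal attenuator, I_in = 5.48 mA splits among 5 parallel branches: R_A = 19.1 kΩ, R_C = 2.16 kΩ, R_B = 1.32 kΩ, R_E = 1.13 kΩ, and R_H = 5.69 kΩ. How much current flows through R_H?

Total conductance ΣG = 1/19.1 + 1/2.16 + 1/1.32 + 1/1.13 + 1/5.69 = 2.334 (units of 1/kΩ).
Current divider: I(R_H) = I_in · G_k/ΣG = 5.48 × (0.1757/2.334) = 5.48 × 0.07531 = 0.4127 mA.

I ≈ 0.413 mA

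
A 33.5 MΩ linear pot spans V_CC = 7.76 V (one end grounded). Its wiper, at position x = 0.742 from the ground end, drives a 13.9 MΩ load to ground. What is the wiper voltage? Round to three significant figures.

The pot divides into 8.643 MΩ above the wiper and 24.86 MΩ below.
R_L loads the lower segment: effective lower R = 8.915 MΩ.
Loaded-divider output: V_out = 7.76 × 0.5077 = 3.940 V.

V_out ≈ 3.94 V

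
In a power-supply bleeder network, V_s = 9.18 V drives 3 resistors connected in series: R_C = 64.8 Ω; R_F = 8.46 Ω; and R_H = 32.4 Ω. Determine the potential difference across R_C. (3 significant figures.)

V ≈ 5.63 V

ΣR = 64.8 + 8.46 + 32.4 = 105.7 Ω.
By the voltage-divider rule, V = 9.18 × 64.80/105.7 = 5.630 V.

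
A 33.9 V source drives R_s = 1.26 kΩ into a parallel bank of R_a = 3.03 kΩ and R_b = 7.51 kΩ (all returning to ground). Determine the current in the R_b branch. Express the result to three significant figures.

I ≈ 2.85 mA

Equivalent of the parallel group: R_p = 2.159 kΩ.
V_A = 33.9 × 2.159/3.419 = 21.41 V.
Branch current I = V_A/R_b = 21.41/7.51 = 2.850 mA.
(Check via current divider: I_total = 9.915 mA; share G_k/ΣG = 0.2875 → same result.)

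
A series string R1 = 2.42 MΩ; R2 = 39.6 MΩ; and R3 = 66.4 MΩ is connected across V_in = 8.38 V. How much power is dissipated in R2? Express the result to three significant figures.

P ≈ 0.237 µW

Series current I = V_in/ΣR = 8.38/108.4 = 0.07729 µA.
P = I²R = 0.005974 × 39.6 = 0.2366 µW.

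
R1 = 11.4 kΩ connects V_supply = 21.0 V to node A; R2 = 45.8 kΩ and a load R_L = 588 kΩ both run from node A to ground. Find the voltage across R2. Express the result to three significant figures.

First combine the lower leg with the load: R2 ‖ R_L = 42.49 kΩ.
Now apply the divider: V_out = 21.0 × 0.7885 = 16.56 V.

V_out ≈ 16.6 V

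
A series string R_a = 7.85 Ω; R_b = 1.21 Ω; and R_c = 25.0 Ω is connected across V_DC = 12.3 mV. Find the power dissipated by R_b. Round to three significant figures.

P ≈ 0.158 µW

ΣR = 34.06 Ω → I = 12.3/34.06 = 0.3611 mA.
P = I²R = 0.1304 × 1.21 = 0.1578 µW.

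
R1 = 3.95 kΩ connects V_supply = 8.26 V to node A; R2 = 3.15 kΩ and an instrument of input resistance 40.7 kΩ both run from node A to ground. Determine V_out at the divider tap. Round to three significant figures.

V_out ≈ 3.51 V

R2 ‖ R_L = (3.15 × 40.7)/(3.15 + 40.7) = 2.924 kΩ.
Now apply the divider: V_out = 8.26 × 0.4253 = 3.513 V.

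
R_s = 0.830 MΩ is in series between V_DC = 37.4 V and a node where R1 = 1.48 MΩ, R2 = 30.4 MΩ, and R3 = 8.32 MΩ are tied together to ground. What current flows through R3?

Equivalent of the parallel group: R_p = 1.207 MΩ.
Node voltage V_A = V_DC · R_p/(R_s + R_p) = 37.4 × 0.5925 = 22.16 V.
Branch current I = V_A/R3 = 22.16/8.32 = 2.663 µA.

I ≈ 2.66 µA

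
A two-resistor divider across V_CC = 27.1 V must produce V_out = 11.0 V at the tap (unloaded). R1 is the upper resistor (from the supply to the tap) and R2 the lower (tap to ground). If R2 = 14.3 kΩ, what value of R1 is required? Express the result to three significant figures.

The divider ratio is R2/(R1+R2) = 11.0/27.1 = 0.4059.
R1 = R2·(1/k − 1) = 14.3 × 1.464 = 20.93 kΩ.

R1 ≈ 20.9 kΩ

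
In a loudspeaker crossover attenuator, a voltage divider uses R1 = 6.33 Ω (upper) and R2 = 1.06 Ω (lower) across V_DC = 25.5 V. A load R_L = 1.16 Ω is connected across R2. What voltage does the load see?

First combine the lower leg with the load: R2 ‖ R_L = 0.5539 Ω.
Now apply the divider: V_out = 25.5 × 0.08046 = 2.052 V.

V_out ≈ 2.05 V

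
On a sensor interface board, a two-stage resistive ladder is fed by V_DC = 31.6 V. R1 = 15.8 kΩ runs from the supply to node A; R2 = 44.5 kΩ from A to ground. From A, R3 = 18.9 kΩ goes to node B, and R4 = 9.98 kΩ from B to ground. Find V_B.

Looking into the second stage from A: R3 + R4 = 28.88 kΩ appears in parallel with R2.
R2 ‖ (R3+R4) = 17.51 kΩ.
First divider: V_A = V_DC · 17.51/(15.8 + 17.51) = 16.61 V.
V_B = V_A × 0.3456 = 5.741 V.

V_B ≈ 5.74 V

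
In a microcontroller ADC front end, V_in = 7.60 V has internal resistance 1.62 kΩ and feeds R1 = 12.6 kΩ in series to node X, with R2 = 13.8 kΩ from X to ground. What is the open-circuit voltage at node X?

V_th ≈ 3.74 V

R1' = 1.62 + 12.6 = 14.22 kΩ (source resistance + R1).
V_th is the unloaded tap voltage: V_in · R2/(R1'+R2) = 7.60 × 0.4925 = 3.743 V.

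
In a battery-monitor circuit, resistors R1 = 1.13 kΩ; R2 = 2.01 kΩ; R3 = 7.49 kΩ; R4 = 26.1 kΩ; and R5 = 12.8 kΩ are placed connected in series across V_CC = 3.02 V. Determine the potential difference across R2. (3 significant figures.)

ΣR = 1.13 + 2.01 + 7.49 + 26.1 + 12.8 = 49.53 kΩ.
Voltage divider: V = V_CC · (2.010 / 49.53) = 3.02 × 0.04058 = 0.1226 V.

V ≈ 0.123 V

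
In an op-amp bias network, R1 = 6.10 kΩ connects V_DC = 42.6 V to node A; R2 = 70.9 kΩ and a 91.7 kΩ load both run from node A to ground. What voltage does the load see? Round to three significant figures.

R2 ‖ R_L = (70.9 × 91.7)/(70.9 + 91.7) = 39.98 kΩ.
Then V_out = V_DC · R2'/(R1 + R2') = 42.6 × 39.98/46.08 = 36.96 V.

V_out ≈ 37.0 V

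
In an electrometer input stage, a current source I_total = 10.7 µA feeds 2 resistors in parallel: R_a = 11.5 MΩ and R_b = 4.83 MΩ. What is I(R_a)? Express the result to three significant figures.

I ≈ 3.16 µA

Two-branch current divider: I_k = I_total · R_other/(R_1 + R_2).
So I = 10.7 × 4.83/16.33 = 3.165 µA.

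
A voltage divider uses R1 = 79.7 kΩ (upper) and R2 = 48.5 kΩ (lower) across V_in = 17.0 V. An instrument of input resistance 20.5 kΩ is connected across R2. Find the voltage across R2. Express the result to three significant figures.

V_out ≈ 2.60 V

The load sits in parallel with R2, giving an effective lower resistance R2' = R2·R_L/(R2+R_L) = 14.41 kΩ.
Now apply the divider: V_out = 17.0 × 0.1531 = 2.603 V.
(Unloaded it would be 6.43 V; the load pulls it down.)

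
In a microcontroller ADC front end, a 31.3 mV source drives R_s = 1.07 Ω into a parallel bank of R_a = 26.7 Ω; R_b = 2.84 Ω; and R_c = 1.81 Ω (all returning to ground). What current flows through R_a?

Combine the parallel branches: R_p = (1/26.7 + 1/2.84 + 1/1.81)⁻¹ = 1.062 Ω.
V_A by voltage divider: V_A = 31.3 × 1.062/(1.07 + 1.062) = 15.59 mV.
Branch current I = V_A/R_a = 15.59/26.7 = 0.5838 mA.

I ≈ 0.584 mA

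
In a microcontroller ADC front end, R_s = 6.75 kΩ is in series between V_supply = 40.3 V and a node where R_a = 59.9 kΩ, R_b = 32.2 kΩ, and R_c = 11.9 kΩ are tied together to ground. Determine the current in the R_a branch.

Parallel bank: R_p = 1/(1/59.9 + 1/32.2 + 1/11.9) = 7.588 kΩ.
V_A by voltage divider: V_A = 40.3 × 7.588/(6.75 + 7.588) = 21.33 V.
I(R_a) = V_A / R_a = 21.33/59.9 = 0.3561 mA.
(Equivalently: I_total = 2.811 mA, then current-divider fraction G_k/ΣG = 0.1267.)

I ≈ 0.356 mA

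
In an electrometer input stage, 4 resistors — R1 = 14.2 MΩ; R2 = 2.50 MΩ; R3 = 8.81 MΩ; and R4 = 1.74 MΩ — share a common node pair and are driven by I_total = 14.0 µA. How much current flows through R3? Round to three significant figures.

ΣG = 1/14.2 + 1/2.50 + 1/8.81 + 1/1.74 = 1.159.
R3 takes the fraction G_k/ΣG = 0.1135/1.159 = 0.09797, so I = 14.0 × 0.09797 = 1.372 µA.

I ≈ 1.37 µA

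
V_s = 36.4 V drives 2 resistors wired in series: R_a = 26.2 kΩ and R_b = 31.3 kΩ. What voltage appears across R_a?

V ≈ 16.6 V

ΣR = 26.2 + 31.3 = 57.50 kΩ.
Voltage divider: V = V_s · (26.20 / 57.50) = 36.4 × 0.4557 = 16.59 V.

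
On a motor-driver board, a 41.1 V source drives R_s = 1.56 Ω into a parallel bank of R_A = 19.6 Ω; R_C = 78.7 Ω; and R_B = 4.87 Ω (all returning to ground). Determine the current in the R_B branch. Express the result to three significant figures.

I ≈ 5.94 A

Combine the parallel branches: R_p = (1/19.6 + 1/78.7 + 1/4.87)⁻¹ = 3.717 Ω.
Node voltage V_A = V_CC · R_p/(R_s + R_p) = 41.1 × 0.7044 = 28.95 V.
Branch current I = V_A/R_B = 28.95/4.87 = 5.944 A.
(Check via current divider: I_total = 7.789 A; share G_k/ΣG = 0.7632 → same result.)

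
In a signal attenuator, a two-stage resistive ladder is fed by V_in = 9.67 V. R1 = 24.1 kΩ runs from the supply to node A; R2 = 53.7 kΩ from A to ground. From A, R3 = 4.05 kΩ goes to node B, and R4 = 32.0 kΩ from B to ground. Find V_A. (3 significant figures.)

V_A ≈ 4.57 V

The second stage (R3 + R4 = 36.05 kΩ) loads node A in parallel with R2.
R2 ‖ (R3+R4) = 21.57 kΩ.
V_A = 9.67 × 21.57/(24.1 + 21.57) = 4.567 V.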